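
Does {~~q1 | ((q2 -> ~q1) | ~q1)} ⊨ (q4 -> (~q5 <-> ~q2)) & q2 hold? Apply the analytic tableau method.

No

Initial set: {(~~q1 | ((q2 -> ~q1) | ~q1)); ~((q4 -> (~q5 <-> ~q2)) & q2)}.
(~~q1 | ((q2 -> ~q1) | ~q1)): β-rule — branch into ~~q1  //  ((q2 -> ~q1) | ~q1).
  branch 1 (add ~~q1):
    ~~q1: drop double negation, giving q1.
    ~((q4 -> (~q5 <-> ~q2)) & q2): β-rule — branch into ~(q4 -> (~q5 <-> ~q2))  //  ~q2.
      branch 1.1 (add ~(q4 -> (~q5 <-> ~q2))):
        ~(q4 -> (~q5 <-> ~q2)): α-rule — add q4, ~(~q5 <-> ~q2).
        ~(~q5 <-> ~q2): β-rule — branch into ~q5, ~~q2  //  ~~q5, ~q2.
          branch 1.1.1 (add ~q5, ~~q2):
            ○ open, literals {q1=T, q2=T, q4=T, q5=F}.
          branch 1.1.2 (add ~~q5, ~q2):
            ○ open, literals {q1=T, q2=F, q4=T, q5=T}.
      branch 1.2 (add ~q2):
        ○ open, literals {q1=T, q2=F}.
  branch 2 (add ((q2 -> ~q1) | ~q1)):
    ~((q4 -> (~q5 <-> ~q2)) & q2): β-rule — branch into ~(q4 -> (~q5 <-> ~q2))  //  ~q2.
      branch 2.1 (add ~(q4 -> (~q5 <-> ~q2))):
        ~(q4 -> (~q5 <-> ~q2)): α-rule — add q4, ~(~q5 <-> ~q2).
        ((q2 -> ~q1) | ~q1): β-rule — branch into (q2 -> ~q1)  //  ~q1.
          branch 2.1.1 (add (q2 -> ~q1)):
            ~(~q5 <-> ~q2): β-rule — branch into ~q5, ~~q2  //  ~~q5, ~q2.
              branch 2.1.1.1 (add ~q5, ~~q2):
                (q2 -> ~q1): β-rule — branch into ~q2  //  ~q1.
                  branch 2.1.1.1.1 (add ~q2):
                    × closes — contains both q2 and ~q2.
                  branch 2.1.1.1.2 (add ~q1):
                    ○ open, literals {q1=F, q2=T, q4=T, q5=F}.
              branch 2.1.1.2 (add ~~q5, ~q2):
                (q2 -> ~q1): β-rule — branch into ~q2  //  ~q1.
                  branch 2.1.1.2.1 (add ~q2):
                    ○ open, literals {q2=F, q4=T, q5=T}.
                  branch 2.1.1.2.2 (add ~q1):
                    ○ open, literals {q1=F, q2=F, q4=T, q5=T}.
          branch 2.1.2 (add ~q1):
            ~(~q5 <-> ~q2): β-rule — branch into ~q5, ~~q2  //  ~~q5, ~q2.
              branch 2.1.2.1 (add ~q5, ~~q2):
                ○ open, literals {q1=F, q2=T, q4=T, q5=F}.
              branch 2.1.2.2 (add ~~q5, ~q2):
                ○ open, literals {q1=F, q2=F, q4=T, q5=T}.
      branch 2.2 (add ~q2):
        ((q2 -> ~q1) | ~q1): β-rule — branch into (q2 -> ~q1)  //  ~q1.
          branch 2.2.1 (add (q2 -> ~q1)):
            (q2 -> ~q1): β-rule — branch into ~q2  //  ~q1.
              branch 2.2.1.1 (add ~q2):
                ○ open, literals {q2=F}.
              branch 2.2.1.2 (add ~q1):
                ○ open, literals {q1=F, q2=F}.
          branch 2.2.2 (add ~q1):
            ○ open, literals {q1=F, q2=F}.
1 branch closed, 11 open.
An open branch gives a countermodel: q1=T, q2=T, q4=T, q5=F (unmentioned atoms arbitrary); the premises hold there but the conclusion fails.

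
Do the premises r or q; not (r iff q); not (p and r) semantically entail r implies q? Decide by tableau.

No

Initial set: {(r or q); not (r iff q); not (p and r); not (r implies q)}.
not (r implies q): α-rule — add r, not q.
(r or q): β-rule — branch into r  //  q.
  branch 1 (add r):
    not (r iff q): β-rule — branch into r, not q  //  not r, q.
      branch 1.1 (add r, not q):
        not (p and r): β-rule — branch into not p  //  not r.
          branch 1.1.1 (add not p):
            ○ open, literals {p=0, q=0, r=1}.
          branch 1.1.2 (add not r):
            × closes — contains both r and not r.
      branch 1.2 (add not r, q):
        × closes — contains both r and not r.
  branch 2 (add q):
    × closes — contains both q and not q.
3 branches closed, 1 open.
An open branch gives a countermodel: p=0, q=0, r=1 (unmentioned atoms arbitrary); the premises hold there but the conclusion fails.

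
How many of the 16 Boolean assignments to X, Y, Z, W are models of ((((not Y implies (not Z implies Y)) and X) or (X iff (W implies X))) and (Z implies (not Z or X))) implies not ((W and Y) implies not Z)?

7

Initial set: {T (((((not Y implies (not Z implies Y)) and X) or (X iff (W implies X))) and (Z implies (not Z or X))) implies not ((W and Y) implies not Z))}.
T (((((not Y implies (not Z implies Y)) and X) or (X iff (W implies X))) and (Z implies (not Z or X))) implies not ((W and Y) implies not Z)): β-rule — branch into F ((((not Y implies (not Z implies Y)) and X) or (X iff (W implies X))) and (Z implies (not Z or X)))  //  T not ((W and Y) implies not Z).
  branch 1 (add F ((((not Y implies (not Z implies Y)) and X) or (X iff (W implies X))) and (Z implies (not Z or X)))):
    F ((((not Y implies (not Z implies Y)) and X) or (X iff (W implies X))) and (Z implies (not Z or X))): β-rule — branch into F (((not Y implies (not Z implies Y)) and X) or (X iff (W implies X)))  //  F (Z implies (not Z or X)).
      branch 1.1 (add F (((not Y implies (not Z implies Y)) and X) or (X iff (W implies X)))):
        F (((not Y implies (not Z implies Y)) and X) or (X iff (W implies X))): α-rule — add F ((not Y implies (not Z implies Y)) and X), F (X iff (W implies X)).
        F ((not Y implies (not Z implies Y)) and X): β-rule — branch into F (not Y implies (not Z implies Y))  //  F X.
          branch 1.1.1 (add F (not Y implies (not Z implies Y))):
            F (not Y implies (not Z implies Y)): α-rule — add T not Y, F (not Z implies Y).
            F (not Z implies Y): α-rule — add T not Z, F Y.
            F (X iff (W implies X)): β-rule — branch into T X, F (W implies X)  //  F X, T (W implies X).
              branch 1.1.1.1 (add T X, F (W implies X)):
                F (W implies X): α-rule — add T W, F X.
                × closes — contains both X and not X.
              branch 1.1.1.2 (add F X, T (W implies X)):
                T (W implies X): β-rule — branch into F W  //  T X.
                  branch 1.1.1.2.1 (add F W):
                    ○ open, literals {W=F, X=F, Y=F, Z=F}.
                  branch 1.1.1.2.2 (add T X):
                    × closes — contains both X and not X.
          branch 1.1.2 (add F X):
            F (X iff (W implies X)): β-rule — branch into T X, F (W implies X)  //  F X, T (W implies X).
              branch 1.1.2.1 (add T X, F (W implies X)):
                × closes — contains both X and not X.
              branch 1.1.2.2 (add F X, T (W implies X)):
                T (W implies X): β-rule — branch into F W  //  T X.
                  branch 1.1.2.2.1 (add F W):
                    ○ open, literals {W=F, X=F}.
                  branch 1.1.2.2.2 (add T X):
                    × closes — contains both X and not X.
      branch 1.2 (add F (Z implies (not Z or X))):
        F (Z implies (not Z or X)): α-rule — add T Z, F (not Z or X).
        F (not Z or X): α-rule — add F not Z, F X.
        ○ open, literals {X=F, Z=T}.
  branch 2 (add T not ((W and Y) implies not Z)):
    T not ((W and Y) implies not Z): α-rule — add T (W and Y), F not Z.
    T (W and Y): α-rule — add T W, T Y.
    ○ open, literals {W=T, Y=T, Z=T}.
4 branches closed, 4 open.
Each open branch fixes some atoms; the unmentioned ones are free. Counting distinct full assignments: branch {W=F, X=F, Y=F, Z=F} (none free) contributes 1 new; branch {W=F, X=F} (Y, Z) contributes 3 new; branch {X=F, Z=T} (Y, W) contributes 2 new; branch {W=T, Y=T, Z=T} (X) contributes 1 new. Total: 7.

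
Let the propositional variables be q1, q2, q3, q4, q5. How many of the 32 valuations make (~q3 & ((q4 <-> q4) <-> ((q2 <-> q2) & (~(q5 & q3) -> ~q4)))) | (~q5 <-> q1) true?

Initial set: {((~q3 & ((q4 <-> q4) <-> ((q2 <-> q2) & (~(q5 & q3) -> ~q4)))) | (~q5 <-> q1))}.
((~q3 & ((q4 <-> q4) <-> ((q2 <-> q2) & (~(q5 & q3) -> ~q4)))) | (~q5 <-> q1)): β-rule — branch into (~q3 & ((q4 <-> q4) <-> ((q2 <-> q2) & (~(q5 & q3) -> ~q4))))  //  (~q5 <-> q1).
  branch 1 (add (~q3 & ((q4 <-> q4) <-> ((q2 <-> q2) & (~(q5 & q3) -> ~q4))))):
    (~q3 & ((q4 <-> q4) <-> ((q2 <-> q2) & (~(q5 & q3) -> ~q4)))): α-rule — add ~q3, ((q4 <-> q4) <-> ((q2 <-> q2) & (~(q5 & q3) -> ~q4))).
    ((q4 <-> q4) <-> ((q2 <-> q2) & (~(q5 & q3) -> ~q4))): β-rule — branch into (q4 <-> q4), ((q2 <-> q2) & (~(q5 & q3) -> ~q4))  //  ~(q4 <-> q4), ~((q2 <-> q2) & (~(q5 & q3) -> ~q4)).
      branch 1.1 (add (q4 <-> q4), ((q2 <-> q2) & (~(q5 & q3) -> ~q4))):
        ((q2 <-> q2) & (~(q5 & q3) -> ~q4)): α-rule — add (q2 <-> q2), (~(q5 & q3) -> ~q4).
        (q4 <-> q4): β-rule — branch into q4, q4  //  ~q4, ~q4.
          branch 1.1.1 (add q4, q4):
            (q2 <-> q2): β-rule — branch into q2, q2  //  ~q2, ~q2.
              branch 1.1.1.1 (add q2, q2):
                (~(q5 & q3) -> ~q4): β-rule — branch into ~~(q5 & q3)  //  ~q4.
                  branch 1.1.1.1.1 (add ~~(q5 & q3)):
                    ~~(q5 & q3): α-rule — add q5, q3.
                    × closes — contains both q3 and ~q3.
                  branch 1.1.1.1.2 (add ~q4):
                    × closes — contains both q4 and ~q4.
              branch 1.1.1.2 (add ~q2, ~q2):
                (~(q5 & q3) -> ~q4): β-rule — branch into ~~(q5 & q3)  //  ~q4.
                  branch 1.1.1.2.1 (add ~~(q5 & q3)):
                    ~~(q5 & q3): α-rule — add q5, q3.
                    × closes — contains both q3 and ~q3.
                  branch 1.1.1.2.2 (add ~q4):
                    × closes — contains both q4 and ~q4.
          branch 1.1.2 (add ~q4, ~q4):
            (q2 <-> q2): β-rule — branch into q2, q2  //  ~q2, ~q2.
              branch 1.1.2.1 (add q2, q2):
                (~(q5 & q3) -> ~q4): β-rule — branch into ~~(q5 & q3)  //  ~q4.
                  branch 1.1.2.1.1 (add ~~(q5 & q3)):
                    ~~(q5 & q3): α-rule — add q5, q3.
                    × closes — contains both q3 and ~q3.
                  branch 1.1.2.1.2 (add ~q4):
                    ○ open, literals {q2=true, q3=false, q4=false}.
              branch 1.1.2.2 (add ~q2, ~q2):
                (~(q5 & q3) -> ~q4): β-rule — branch into ~~(q5 & q3)  //  ~q4.
                  branch 1.1.2.2.1 (add ~~(q5 & q3)):
                    ~~(q5 & q3): α-rule — add q5, q3.
                    × closes — contains both q3 and ~q3.
                  branch 1.1.2.2.2 (add ~q4):
                    ○ open, literals {q2=false, q3=false, q4=false}.
      branch 1.2 (add ~(q4 <-> q4), ~((q2 <-> q2) & (~(q5 & q3) -> ~q4))):
        ~(q4 <-> q4): β-rule — branch into q4, ~q4  //  ~q4, q4.
          branch 1.2.1 (add q4, ~q4):
            × closes — contains both q4 and ~q4.
          branch 1.2.2 (add ~q4, q4):
            × closes — contains both q4 and ~q4.
  branch 2 (add (~q5 <-> q1)):
    (~q5 <-> q1): β-rule — branch into ~q5, q1  //  ~~q5, ~q1.
      branch 2.1 (add ~q5, q1):
        ○ open, literals {q1=true, q5=false}.
      branch 2.2 (add ~~q5, ~q1):
        ○ open, literals {q1=false, q5=true}.
8 branches closed, 4 open.
Each open branch fixes some atoms; the unmentioned ones are free. Counting distinct full assignments: branch {q2=true, q3=false, q4=false} (q1, q5) contributes 4 new; branch {q2=false, q3=false, q4=false} (q1, q5) contributes 4 new; branch {q1=true, q5=false} (q2, q3, q4) contributes 6 new; branch {q1=false, q5=true} (q2, q3, q4) contributes 6 new. Total: 20.

20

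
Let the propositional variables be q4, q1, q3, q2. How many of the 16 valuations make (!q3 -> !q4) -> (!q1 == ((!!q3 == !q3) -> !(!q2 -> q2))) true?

Initial set: {((!q3 -> !q4) -> (!q1 == ((!!q3 == !q3) -> !(!q2 -> q2))))}.
((!q3 -> !q4) -> (!q1 == ((!!q3 == !q3) -> !(!q2 -> q2)))): β-rule — branch into !(!q3 -> !q4)  //  (!q1 == ((!!q3 == !q3) -> !(!q2 -> q2))).
  branch 1 (add !(!q3 -> !q4)):
    !(!q3 -> !q4): α-rule — add !q3, !!q4.
    ○ open, literals {q3=false, q4=true}.
  branch 2 (add (!q1 == ((!!q3 == !q3) -> !(!q2 -> q2)))):
    (!q1 == ((!!q3 == !q3) -> !(!q2 -> q2))): β-rule — branch into !q1, ((!!q3 == !q3) -> !(!q2 -> q2))  //  !!q1, !((!!q3 == !q3) -> !(!q2 -> q2)).
      branch 2.1 (add !q1, ((!!q3 == !q3) -> !(!q2 -> q2))):
        ((!!q3 == !q3) -> !(!q2 -> q2)): β-rule — branch into !(!!q3 == !q3)  //  !(!q2 -> q2).
          branch 2.1.1 (add !(!!q3 == !q3)):
            !(!!q3 == !q3): β-rule — branch into !!q3, !!q3  //  !!!q3, !q3.
              branch 2.1.1.1 (add !!q3, !!q3):
                !!q3: drop double negation, giving q3.
                ○ open, literals {q1=false, q3=true}.
              branch 2.1.1.2 (add !!!q3, !q3):
                !!!q3: drop double negation, giving !q3.
                ○ open, literals {q1=false, q3=false}.
          branch 2.1.2 (add !(!q2 -> q2)):
            !(!q2 -> q2): α-rule — add !q2, !q2.
            ○ open, literals {q1=false, q2=false}.
      branch 2.2 (add !!q1, !((!!q3 == !q3) -> !(!q2 -> q2))):
        !((!!q3 == !q3) -> !(!q2 -> q2)): α-rule — add (!!q3 == !q3), !!(!q2 -> q2).
        (!!q3 == !q3): β-rule — branch into !!q3, !q3  //  !!!q3, !!q3.
          branch 2.2.1 (add !!q3, !q3):
            !!q3: drop double negation, giving q3.
            × closes — contains both q3 and !q3.
          branch 2.2.2 (add !!!q3, !!q3):
            !!!q3: drop double negation, giving !q3.
            × closes — contains both q3 and !q3.
2 branches closed, 4 open.
Each open branch fixes some atoms; the unmentioned ones are free. Counting distinct full assignments: branch {q3=false, q4=true} (q1, q2) contributes 4 new; branch {q1=false, q3=true} (q4, q2) contributes 4 new; branch {q1=false, q3=false} (q4, q2) contributes 2 new; branch {q1=false, q2=false} (q4, q3) contributes 0 new. Total: 10.

10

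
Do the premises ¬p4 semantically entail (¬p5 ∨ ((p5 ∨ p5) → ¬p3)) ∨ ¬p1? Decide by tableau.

No

Initial set: {¬p4; ¬((¬p5 ∨ ((p5 ∨ p5) → ¬p3)) ∨ ¬p1)}.
¬((¬p5 ∨ ((p5 ∨ p5) → ¬p3)) ∨ ¬p1): α-rule — add ¬(¬p5 ∨ ((p5 ∨ p5) → ¬p3)), ¬¬p1.
¬(¬p5 ∨ ((p5 ∨ p5) → ¬p3)): α-rule — add ¬¬p5, ¬((p5 ∨ p5) → ¬p3).
¬((p5 ∨ p5) → ¬p3): α-rule — add (p5 ∨ p5), ¬¬p3.
(p5 ∨ p5): β-rule — branch into p5  //  p5.
  branch 1 (add p5):
    ○ open, literals {p1=true, p3=true, p4=false, p5=true}.
  branch 2 (add p5):
    ○ open, literals {p1=true, p3=true, p4=false, p5=true}.
0 branches closed, 2 open.
An open branch gives a countermodel: p1=true, p3=true, p4=false, p5=true (unmentioned atoms arbitrary); the premises hold there but the conclusion fails.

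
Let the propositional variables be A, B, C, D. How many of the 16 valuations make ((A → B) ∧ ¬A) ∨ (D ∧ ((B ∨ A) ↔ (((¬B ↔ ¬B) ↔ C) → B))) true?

Initial set: {(((A → B) ∧ ¬A) ∨ (D ∧ ((B ∨ A) ↔ (((¬B ↔ ¬B) ↔ C) → B))))}.
(((A → B) ∧ ¬A) ∨ (D ∧ ((B ∨ A) ↔ (((¬B ↔ ¬B) ↔ C) → B)))): β-rule — branch into ((A → B) ∧ ¬A)  //  (D ∧ ((B ∨ A) ↔ (((¬B ↔ ¬B) ↔ C) → B))).
  branch 1 (add ((A → B) ∧ ¬A)):
    ((A → B) ∧ ¬A): α-rule — add (A → B), ¬A.
    (A → B): β-rule — branch into ¬A  //  B.
      branch 1.1 (add ¬A):
        ○ open, literals {A=F}.
      branch 1.2 (add B):
        ○ open, literals {A=F, B=T}.
  branch 2 (add (D ∧ ((B ∨ A) ↔ (((¬B ↔ ¬B) ↔ C) → B)))):
    (D ∧ ((B ∨ A) ↔ (((¬B ↔ ¬B) ↔ C) → B))): α-rule — add D, ((B ∨ A) ↔ (((¬B ↔ ¬B) ↔ C) → B)).
    ((B ∨ A) ↔ (((¬B ↔ ¬B) ↔ C) → B)): β-rule — branch into (B ∨ A), (((¬B ↔ ¬B) ↔ C) → B)  //  ¬(B ∨ A), ¬(((¬B ↔ ¬B) ↔ C) → B).
      branch 2.1 (add (B ∨ A), (((¬B ↔ ¬B) ↔ C) → B)):
        (B ∨ A): β-rule — branch into B  //  A.
          branch 2.1.1 (add B):
            (((¬B ↔ ¬B) ↔ C) → B): β-rule — branch into ¬((¬B ↔ ¬B) ↔ C)  //  B.
              branch 2.1.1.1 (add ¬((¬B ↔ ¬B) ↔ C)):
                ¬((¬B ↔ ¬B) ↔ C): β-rule — branch into (¬B ↔ ¬B), ¬C  //  ¬(¬B ↔ ¬B), C.
                  branch 2.1.1.1.1 (add (¬B ↔ ¬B), ¬C):
                    (¬B ↔ ¬B): β-rule — branch into ¬B, ¬B  //  ¬¬B, ¬¬B.
                      branch 2.1.1.1.1.1 (add ¬B, ¬B):
                        × closes — contains both B and ¬B.
                      branch 2.1.1.1.1.2 (add ¬¬B, ¬¬B):
                        ○ open, literals {B=T, C=F, D=T}.
                  branch 2.1.1.1.2 (add ¬(¬B ↔ ¬B), C):
                    ¬(¬B ↔ ¬B): β-rule — branch into ¬B, ¬¬B  //  ¬¬B, ¬B.
                      branch 2.1.1.1.2.1 (add ¬B, ¬¬B):
                        × closes — contains both B and ¬B.
                      branch 2.1.1.1.2.2 (add ¬¬B, ¬B):
                        × closes — contains both B and ¬B.
              branch 2.1.1.2 (add B):
                ○ open, literals {B=T, D=T}.
          branch 2.1.2 (add A):
            (((¬B ↔ ¬B) ↔ C) → B): β-rule — branch into ¬((¬B ↔ ¬B) ↔ C)  //  B.
              branch 2.1.2.1 (add ¬((¬B ↔ ¬B) ↔ C)):
                ¬((¬B ↔ ¬B) ↔ C): β-rule — branch into (¬B ↔ ¬B), ¬C  //  ¬(¬B ↔ ¬B), C.
                  branch 2.1.2.1.1 (add (¬B ↔ ¬B), ¬C):
                    (¬B ↔ ¬B): β-rule — branch into ¬B, ¬B  //  ¬¬B, ¬¬B.
                      branch 2.1.2.1.1.1 (add ¬B, ¬B):
                        ○ open, literals {A=T, B=F, C=F, D=T}.
                      branch 2.1.2.1.1.2 (add ¬¬B, ¬¬B):
                        ○ open, literals {A=T, B=T, C=F, D=T}.
                  branch 2.1.2.1.2 (add ¬(¬B ↔ ¬B), C):
                    ¬(¬B ↔ ¬B): β-rule — branch into ¬B, ¬¬B  //  ¬¬B, ¬B.
                      branch 2.1.2.1.2.1 (add ¬B, ¬¬B):
                        × closes — contains both B and ¬B.
                      branch 2.1.2.1.2.2 (add ¬¬B, ¬B):
                        × closes — contains both B and ¬B.
              branch 2.1.2.2 (add B):
                ○ open, literals {A=T, B=T, D=T}.
      branch 2.2 (add ¬(B ∨ A), ¬(((¬B ↔ ¬B) ↔ C) → B)):
        ¬(B ∨ A): α-rule — add ¬B, ¬A.
        ¬(((¬B ↔ ¬B) ↔ C) → B): α-rule — add ((¬B ↔ ¬B) ↔ C), ¬B.
        ((¬B ↔ ¬B) ↔ C): β-rule — branch into (¬B ↔ ¬B), C  //  ¬(¬B ↔ ¬B), ¬C.
          branch 2.2.1 (add (¬B ↔ ¬B), C):
            (¬B ↔ ¬B): β-rule — branch into ¬B, ¬B  //  ¬¬B, ¬¬B.
              branch 2.2.1.1 (add ¬B, ¬B):
                ○ open, literals {A=F, B=F, C=T, D=T}.
              branch 2.2.1.2 (add ¬¬B, ¬¬B):
                × closes — contains both B and ¬B.
          branch 2.2.2 (add ¬(¬B ↔ ¬B), ¬C):
            ¬(¬B ↔ ¬B): β-rule — branch into ¬B, ¬¬B  //  ¬¬B, ¬B.
              branch 2.2.2.1 (add ¬B, ¬¬B):
                × closes — contains both B and ¬B.
              branch 2.2.2.2 (add ¬¬B, ¬B):
                × closes — contains both B and ¬B.
8 branches closed, 8 open.
Each open branch fixes some atoms; the unmentioned ones are free. Counting distinct full assignments: branch {A=F} (B, C, D) contributes 8 new; branch {A=F, B=T} (C, D) contributes 0 new; branch {B=T, C=F, D=T} (A) contributes 1 new; branch {B=T, D=T} (A, C) contributes 1 new; branch {A=T, B=F, C=F, D=T} (none free) contributes 1 new; branch {A=T, B=T, C=F, D=T} (none free) contributes 0 new; branch {A=T, B=T, D=T} (C) contributes 0 new; branch {A=F, B=F, C=T, D=T} (none free) contributes 0 new. Total: 11.

11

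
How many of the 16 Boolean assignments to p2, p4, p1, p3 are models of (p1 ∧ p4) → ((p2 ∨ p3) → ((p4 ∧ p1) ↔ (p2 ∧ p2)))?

Initial set: {((p1 ∧ p4) → ((p2 ∨ p3) → ((p4 ∧ p1) ↔ (p2 ∧ p2))))}.
((p1 ∧ p4) → ((p2 ∨ p3) → ((p4 ∧ p1) ↔ (p2 ∧ p2)))): β-rule — branch into ¬(p1 ∧ p4)  //  ((p2 ∨ p3) → ((p4 ∧ p1) ↔ (p2 ∧ p2))).
  branch 1 (add ¬(p1 ∧ p4)):
    ¬(p1 ∧ p4): β-rule — branch into ¬p1  //  ¬p4.
      branch 1.1 (add ¬p1):
        ○ open, literals {p1=false}.
      branch 1.2 (add ¬p4):
        ○ open, literals {p4=false}.
  branch 2 (add ((p2 ∨ p3) → ((p4 ∧ p1) ↔ (p2 ∧ p2)))):
    ((p2 ∨ p3) → ((p4 ∧ p1) ↔ (p2 ∧ p2))): β-rule — branch into ¬(p2 ∨ p3)  //  ((p4 ∧ p1) ↔ (p2 ∧ p2)).
      branch 2.1 (add ¬(p2 ∨ p3)):
        ¬(p2 ∨ p3): α-rule — add ¬p2, ¬p3.
        ○ open, literals {p2=false, p3=false}.
      branch 2.2 (add ((p4 ∧ p1) ↔ (p2 ∧ p2))):
        ((p4 ∧ p1) ↔ (p2 ∧ p2)): β-rule — branch into (p4 ∧ p1), (p2 ∧ p2)  //  ¬(p4 ∧ p1), ¬(p2 ∧ p2).
          branch 2.2.1 (add (p4 ∧ p1), (p2 ∧ p2)):
            (p4 ∧ p1): α-rule — add p4, p1.
            (p2 ∧ p2): α-rule — add p2, p2.
            ○ open, literals {p1=true, p2=true, p4=true}.
          branch 2.2.2 (add ¬(p4 ∧ p1), ¬(p2 ∧ p2)):
            ¬(p4 ∧ p1): β-rule — branch into ¬p4  //  ¬p1.
              branch 2.2.2.1 (add ¬p4):
                ¬(p2 ∧ p2): β-rule — branch into ¬p2  //  ¬p2.
                  branch 2.2.2.1.1 (add ¬p2):
                    ○ open, literals {p2=false, p4=false}.
                  branch 2.2.2.1.2 (add ¬p2):
                    ○ open, literals {p2=false, p4=false}.
              branch 2.2.2.2 (add ¬p1):
                ¬(p2 ∧ p2): β-rule — branch into ¬p2  //  ¬p2.
                  branch 2.2.2.2.1 (add ¬p2):
                    ○ open, literals {p1=false, p2=false}.
                  branch 2.2.2.2.2 (add ¬p2):
                    ○ open, literals {p1=false, p2=false}.
0 branches closed, 8 open.
Each open branch fixes some atoms; the unmentioned ones are free. Counting distinct full assignments: branch {p1=false} (p2, p4, p3) contributes 8 new; branch {p4=false} (p2, p1, p3) contributes 4 new; branch {p2=false, p3=false} (p4, p1) contributes 1 new; branch {p1=true, p2=true, p4=true} (p3) contributes 2 new; branch {p2=false, p4=false} (p1, p3) contributes 0 new; branch {p2=false, p4=false} (p1, p3) contributes 0 new; branch {p1=false, p2=false} (p4, p3) contributes 0 new; branch {p1=false, p2=false} (p4, p3) contributes 0 new. Total: 15.

15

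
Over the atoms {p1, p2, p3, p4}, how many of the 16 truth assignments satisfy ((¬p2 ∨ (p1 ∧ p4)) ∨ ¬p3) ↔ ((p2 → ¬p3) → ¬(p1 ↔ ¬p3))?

Initial set: {T (((¬p2 ∨ (p1 ∧ p4)) ∨ ¬p3) ↔ ((p2 → ¬p3) → ¬(p1 ↔ ¬p3)))}.
T (((¬p2 ∨ (p1 ∧ p4)) ∨ ¬p3) ↔ ((p2 → ¬p3) → ¬(p1 ↔ ¬p3))): β-rule — branch into T ((¬p2 ∨ (p1 ∧ p4)) ∨ ¬p3), T ((p2 → ¬p3) → ¬(p1 ↔ ¬p3))  //  F ((¬p2 ∨ (p1 ∧ p4)) ∨ ¬p3), F ((p2 → ¬p3) → ¬(p1 ↔ ¬p3)).
  branch 1 (add T ((¬p2 ∨ (p1 ∧ p4)) ∨ ¬p3), T ((p2 → ¬p3) → ¬(p1 ↔ ¬p3))):
    T ((¬p2 ∨ (p1 ∧ p4)) ∨ ¬p3): β-rule — branch into T (¬p2 ∨ (p1 ∧ p4))  //  T ¬p3.
      branch 1.1 (add T (¬p2 ∨ (p1 ∧ p4))):
        T ((p2 → ¬p3) → ¬(p1 ↔ ¬p3)): β-rule — branch into F (p2 → ¬p3)  //  T ¬(p1 ↔ ¬p3).
          branch 1.1.1 (add F (p2 → ¬p3)):
            F (p2 → ¬p3): α-rule — add T p2, F ¬p3.
            T (¬p2 ∨ (p1 ∧ p4)): β-rule — branch into T ¬p2  //  T (p1 ∧ p4).
              branch 1.1.1.1 (add T ¬p2):
                × closes — contains both p2 and ¬p2.
              branch 1.1.1.2 (add T (p1 ∧ p4)):
                T (p1 ∧ p4): α-rule — add T p1, T p4.
                ○ open, literals {p1=true, p2=true, p3=true, p4=true}.
          branch 1.1.2 (add T ¬(p1 ↔ ¬p3)):
            T (¬p2 ∨ (p1 ∧ p4)): β-rule — branch into T ¬p2  //  T (p1 ∧ p4).
              branch 1.1.2.1 (add T ¬p2):
                T ¬(p1 ↔ ¬p3): β-rule — branch into T p1, F ¬p3  //  F p1, T ¬p3.
                  branch 1.1.2.1.1 (add T p1, F ¬p3):
                    ○ open, literals {p1=true, p2=false, p3=true}.
                  branch 1.1.2.1.2 (add F p1, T ¬p3):
                    ○ open, literals {p1=false, p2=false, p3=false}.
              branch 1.1.2.2 (add T (p1 ∧ p4)):
                T (p1 ∧ p4): α-rule — add T p1, T p4.
                T ¬(p1 ↔ ¬p3): β-rule — branch into T p1, F ¬p3  //  F p1, T ¬p3.
                  branch 1.1.2.2.1 (add T p1, F ¬p3):
                    ○ open, literals {p1=true, p3=true, p4=true}.
                  branch 1.1.2.2.2 (add F p1, T ¬p3):
                    × closes — contains both p1 and ¬p1.
      branch 1.2 (add T ¬p3):
        T ((p2 → ¬p3) → ¬(p1 ↔ ¬p3)): β-rule — branch into F (p2 → ¬p3)  //  T ¬(p1 ↔ ¬p3).
          branch 1.2.1 (add F (p2 → ¬p3)):
            F (p2 → ¬p3): α-rule — add T p2, F ¬p3.
            × closes — contains both p3 and ¬p3.
          branch 1.2.2 (add T ¬(p1 ↔ ¬p3)):
            T ¬(p1 ↔ ¬p3): β-rule — branch into T p1, F ¬p3  //  F p1, T ¬p3.
              branch 1.2.2.1 (add T p1, F ¬p3):
                × closes — contains both p3 and ¬p3.
              branch 1.2.2.2 (add F p1, T ¬p3):
                ○ open, literals {p1=false, p3=false}.
  branch 2 (add F ((¬p2 ∨ (p1 ∧ p4)) ∨ ¬p3), F ((p2 → ¬p3) → ¬(p1 ↔ ¬p3))):
    F ((¬p2 ∨ (p1 ∧ p4)) ∨ ¬p3): α-rule — add F (¬p2 ∨ (p1 ∧ p4)), F ¬p3.
    F ((p2 → ¬p3) → ¬(p1 ↔ ¬p3)): α-rule — add T (p2 → ¬p3), F ¬(p1 ↔ ¬p3).
    F (¬p2 ∨ (p1 ∧ p4)): α-rule — add F ¬p2, F (p1 ∧ p4).
    T (p2 → ¬p3): β-rule — branch into F p2  //  T ¬p3.
      branch 2.1 (add F p2):
        × closes — contains both p2 and ¬p2.
      branch 2.2 (add T ¬p3):
        × closes — contains both p3 and ¬p3.
6 branches closed, 5 open.
Each open branch fixes some atoms; the unmentioned ones are free. Counting distinct full assignments: branch {p1=true, p2=true, p3=true, p4=true} (none free) contributes 1 new; branch {p1=true, p2=false, p3=true} (p4) contributes 2 new; branch {p1=false, p2=false, p3=false} (p4) contributes 2 new; branch {p1=true, p3=true, p4=true} (p2) contributes 0 new; branch {p1=false, p3=false} (p2, p4) contributes 2 new. Total: 7.

7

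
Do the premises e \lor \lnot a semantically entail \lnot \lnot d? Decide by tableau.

Initial set: {(e \lor \lnot a); \lnot \lnot \lnot d}.
\lnot \lnot \lnot d: drop double negation, giving \lnot d.
(e \lor \lnot a): β-rule — branch into e  //  \lnot a.
  branch 1 (add e):
    ○ open, literals {d=F, e=T}.
  branch 2 (add \lnot a):
    ○ open, literals {a=F, d=F}.
0 branches closed, 2 open.
An open branch gives a countermodel: d=F, e=T (unmentioned atoms arbitrary); the premises hold there but the conclusion fails.

No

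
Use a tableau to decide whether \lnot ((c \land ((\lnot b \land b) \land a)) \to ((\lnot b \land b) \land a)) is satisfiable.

Unsatisfiable

Initial set: {\lnot ((c \land ((\lnot b \land b) \land a)) \to ((\lnot b \land b) \land a))}.
\lnot ((c \land ((\lnot b \land b) \land a)) \to ((\lnot b \land b) \land a)): α-rule — add (c \land ((\lnot b \land b) \land a)), \lnot ((\lnot b \land b) \land a).
(c \land ((\lnot b \land b) \land a)): α-rule — add c, ((\lnot b \land b) \land a).
((\lnot b \land b) \land a): α-rule — add (\lnot b \land b), a.
(\lnot b \land b): α-rule — add \lnot b, b.
× closes — contains both b and \lnot b.
All 1 branch closes.
Every branch closed; the formula is unsatisfiable.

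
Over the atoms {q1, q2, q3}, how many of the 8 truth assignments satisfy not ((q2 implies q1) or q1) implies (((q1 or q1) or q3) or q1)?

Initial set: {(not ((q2 implies q1) or q1) implies (((q1 or q1) or q3) or q1))}.
(not ((q2 implies q1) or q1) implies (((q1 or q1) or q3) or q1)): β-rule — branch into not not ((q2 implies q1) or q1)  //  (((q1 or q1) or q3) or q1).
  branch 1 (add not not ((q2 implies q1) or q1)):
    not not ((q2 implies q1) or q1): β-rule — branch into (q2 implies q1)  //  q1.
      branch 1.1 (add (q2 implies q1)):
        (q2 implies q1): β-rule — branch into not q2  //  q1.
          branch 1.1.1 (add not q2):
            ○ open, literals {q2=0}.
          branch 1.1.2 (add q1):
            ○ open, literals {q1=1}.
      branch 1.2 (add q1):
        ○ open, literals {q1=1}.
  branch 2 (add (((q1 or q1) or q3) or q1)):
    (((q1 or q1) or q3) or q1): β-rule — branch into ((q1 or q1) or q3)  //  q1.
      branch 2.1 (add ((q1 or q1) or q3)):
        ((q1 or q1) or q3): β-rule — branch into (q1 or q1)  //  q3.
          branch 2.1.1 (add (q1 or q1)):
            (q1 or q1): β-rule — branch into q1  //  q1.
              branch 2.1.1.1 (add q1):
                ○ open, literals {q1=1}.
              branch 2.1.1.2 (add q1):
                ○ open, literals {q1=1}.
          branch 2.1.2 (add q3):
            ○ open, literals {q3=1}.
      branch 2.2 (add q1):
        ○ open, literals {q1=1}.
0 branches closed, 7 open.
Each open branch fixes some atoms; the unmentioned ones are free. Counting distinct full assignments: branch {q2=0} (q1, q3) contributes 4 new; branch {q1=1} (q2, q3) contributes 2 new; branch {q1=1} (q2, q3) contributes 0 new; branch {q1=1} (q2, q3) contributes 0 new; branch {q1=1} (q2, q3) contributes 0 new; branch {q3=1} (q1, q2) contributes 1 new; branch {q1=1} (q2, q3) contributes 0 new. Total: 7.

7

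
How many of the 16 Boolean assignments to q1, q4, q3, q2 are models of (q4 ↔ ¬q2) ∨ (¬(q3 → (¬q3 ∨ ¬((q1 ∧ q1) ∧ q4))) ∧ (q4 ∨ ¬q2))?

9

Initial set: {((q4 ↔ ¬q2) ∨ (¬(q3 → (¬q3 ∨ ¬((q1 ∧ q1) ∧ q4))) ∧ (q4 ∨ ¬q2)))}.
((q4 ↔ ¬q2) ∨ (¬(q3 → (¬q3 ∨ ¬((q1 ∧ q1) ∧ q4))) ∧ (q4 ∨ ¬q2))): β-rule — branch into (q4 ↔ ¬q2)  //  (¬(q3 → (¬q3 ∨ ¬((q1 ∧ q1) ∧ q4))) ∧ (q4 ∨ ¬q2)).
  branch 1 (add (q4 ↔ ¬q2)):
    (q4 ↔ ¬q2): β-rule — branch into q4, ¬q2  //  ¬q4, ¬¬q2.
      branch 1.1 (add q4, ¬q2):
        ○ open, literals {q2=0, q4=1}.
      branch 1.2 (add ¬q4, ¬¬q2):
        ○ open, literals {q2=1, q4=0}.
  branch 2 (add (¬(q3 → (¬q3 ∨ ¬((q1 ∧ q1) ∧ q4))) ∧ (q4 ∨ ¬q2))):
    (¬(q3 → (¬q3 ∨ ¬((q1 ∧ q1) ∧ q4))) ∧ (q4 ∨ ¬q2)): α-rule — add ¬(q3 → (¬q3 ∨ ¬((q1 ∧ q1) ∧ q4))), (q4 ∨ ¬q2).
    ¬(q3 → (¬q3 ∨ ¬((q1 ∧ q1) ∧ q4))): α-rule — add q3, ¬(¬q3 ∨ ¬((q1 ∧ q1) ∧ q4)).
    ¬(¬q3 ∨ ¬((q1 ∧ q1) ∧ q4)): α-rule — add ¬¬q3, ¬¬((q1 ∧ q1) ∧ q4).
    ¬¬((q1 ∧ q1) ∧ q4): α-rule — add (q1 ∧ q1), q4.
    (q1 ∧ q1): α-rule — add q1, q1.
    (q4 ∨ ¬q2): β-rule — branch into q4  //  ¬q2.
      branch 2.1 (add q4):
        ○ open, literals {q1=1, q3=1, q4=1}.
      branch 2.2 (add ¬q2):
        ○ open, literals {q1=1, q2=0, q3=1, q4=1}.
0 branches closed, 4 open.
Each open branch fixes some atoms; the unmentioned ones are free. Counting distinct full assignments: branch {q2=0, q4=1} (q1, q3) contributes 4 new; branch {q2=1, q4=0} (q1, q3) contributes 4 new; branch {q1=1, q3=1, q4=1} (q2) contributes 1 new; branch {q1=1, q2=0, q3=1, q4=1} (none free) contributes 0 new. Total: 9.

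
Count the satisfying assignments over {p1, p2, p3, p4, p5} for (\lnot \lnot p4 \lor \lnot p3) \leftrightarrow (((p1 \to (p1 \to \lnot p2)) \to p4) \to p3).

14

Initial set: {((\lnot \lnot p4 \lor \lnot p3) \leftrightarrow (((p1 \to (p1 \to \lnot p2)) \to p4) \to p3))}.
((\lnot \lnot p4 \lor \lnot p3) \leftrightarrow (((p1 \to (p1 \to \lnot p2)) \to p4) \to p3)): β-rule — branch into (\lnot \lnot p4 \lor \lnot p3), (((p1 \to (p1 \to \lnot p2)) \to p4) \to p3)  //  \lnot (\lnot \lnot p4 \lor \lnot p3), \lnot (((p1 \to (p1 \to \lnot p2)) \to p4) \to p3).
  branch 1 (add (\lnot \lnot p4 \lor \lnot p3), (((p1 \to (p1 \to \lnot p2)) \to p4) \to p3)):
    (\lnot \lnot p4 \lor \lnot p3): β-rule — branch into \lnot \lnot p4  //  \lnot p3.
      branch 1.1 (add \lnot \lnot p4):
        \lnot \lnot p4: drop double negation, giving p4.
        (((p1 \to (p1 \to \lnot p2)) \to p4) \to p3): β-rule — branch into \lnot ((p1 \to (p1 \to \lnot p2)) \to p4)  //  p3.
          branch 1.1.1 (add \lnot ((p1 \to (p1 \to \lnot p2)) \to p4)):
            \lnot ((p1 \to (p1 \to \lnot p2)) \to p4): α-rule — add (p1 \to (p1 \to \lnot p2)), \lnot p4.
            × closes — contains both p4 and \lnot p4.
          branch 1.1.2 (add p3):
            ○ open, literals {p3=T, p4=T}.
      branch 1.2 (add \lnot p3):
        (((p1 \to (p1 \to \lnot p2)) \to p4) \to p3): β-rule — branch into \lnot ((p1 \to (p1 \to \lnot p2)) \to p4)  //  p3.
          branch 1.2.1 (add \lnot ((p1 \to (p1 \to \lnot p2)) \to p4)):
            \lnot ((p1 \to (p1 \to \lnot p2)) \to p4): α-rule — add (p1 \to (p1 \to \lnot p2)), \lnot p4.
            (p1 \to (p1 \to \lnot p2)): β-rule — branch into \lnot p1  //  (p1 \to \lnot p2).
              branch 1.2.1.1 (add \lnot p1):
                ○ open, literals {p1=F, p3=F, p4=F}.
              branch 1.2.1.2 (add (p1 \to \lnot p2)):
                (p1 \to \lnot p2): β-rule — branch into \lnot p1  //  \lnot p2.
                  branch 1.2.1.2.1 (add \lnot p1):
                    ○ open, literals {p1=F, p3=F, p4=F}.
                  branch 1.2.1.2.2 (add \lnot p2):
                    ○ open, literals {p2=F, p3=F, p4=F}.
          branch 1.2.2 (add p3):
            × closes — contains both p3 and \lnot p3.
  branch 2 (add \lnot (\lnot \lnot p4 \lor \lnot p3), \lnot (((p1 \to (p1 \to \lnot p2)) \to p4) \to p3)):
    \lnot (\lnot \lnot p4 \lor \lnot p3): α-rule — add \lnot \lnot \lnot p4, \lnot \lnot p3.
    \lnot (((p1 \to (p1 \to \lnot p2)) \to p4) \to p3): α-rule — add ((p1 \to (p1 \to \lnot p2)) \to p4), \lnot p3.
    × closes — contains both p3 and \lnot p3.
3 branches closed, 4 open.
Each open branch fixes some atoms; the unmentioned ones are free. Counting distinct full assignments: branch {p3=T, p4=T} (p1, p2, p5) contributes 8 new; branch {p1=F, p3=F, p4=F} (p2, p5) contributes 4 new; branch {p1=F, p3=F, p4=F} (p2, p5) contributes 0 new; branch {p2=F, p3=F, p4=F} (p1, p5) contributes 2 new. Total: 14.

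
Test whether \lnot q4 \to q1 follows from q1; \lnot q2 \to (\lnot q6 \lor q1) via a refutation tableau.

Yes

Initial set: {q1; (\lnot q2 \to (\lnot q6 \lor q1)); \lnot (\lnot q4 \to q1)}.
\lnot (\lnot q4 \to q1): α-rule — add \lnot q4, \lnot q1.
× closes — contains both q1 and \lnot q1.
All 1 branch closes.
Every branch closed, so the premises entail the conclusion.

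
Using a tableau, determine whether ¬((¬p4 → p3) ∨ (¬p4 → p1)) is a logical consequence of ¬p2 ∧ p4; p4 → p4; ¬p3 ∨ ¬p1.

No

Initial set: {(¬p2 ∧ p4); (p4 → p4); (¬p3 ∨ ¬p1); ¬¬((¬p4 → p3) ∨ (¬p4 → p1))}.
(¬p2 ∧ p4): α-rule — add ¬p2, p4.
(p4 → p4): β-rule — branch into ¬p4  //  p4.
  branch 1 (add ¬p4):
    × closes — contains both p4 and ¬p4.
  branch 2 (add p4):
    (¬p3 ∨ ¬p1): β-rule — branch into ¬p3  //  ¬p1.
      branch 2.1 (add ¬p3):
        ¬¬((¬p4 → p3) ∨ (¬p4 → p1)): β-rule — branch into (¬p4 → p3)  //  (¬p4 → p1).
          branch 2.1.1 (add (¬p4 → p3)):
            (¬p4 → p3): β-rule — branch into ¬¬p4  //  p3.
              branch 2.1.1.1 (add ¬¬p4):
                ○ open, literals {p2=0, p3=0, p4=1}.
              branch 2.1.1.2 (add p3):
                × closes — contains both p3 and ¬p3.
          branch 2.1.2 (add (¬p4 → p1)):
            (¬p4 → p1): β-rule — branch into ¬¬p4  //  p1.
              branch 2.1.2.1 (add ¬¬p4):
                ○ open, literals {p2=0, p3=0, p4=1}.
              branch 2.1.2.2 (add p1):
                ○ open, literals {p1=1, p2=0, p3=0, p4=1}.
      branch 2.2 (add ¬p1):
        ¬¬((¬p4 → p3) ∨ (¬p4 → p1)): β-rule — branch into (¬p4 → p3)  //  (¬p4 → p1).
          branch 2.2.1 (add (¬p4 → p3)):
            (¬p4 → p3): β-rule — branch into ¬¬p4  //  p3.
              branch 2.2.1.1 (add ¬¬p4):
                ○ open, literals {p1=0, p2=0, p4=1}.
              branch 2.2.1.2 (add p3):
                ○ open, literals {p1=0, p2=0, p3=1, p4=1}.
          branch 2.2.2 (add (¬p4 → p1)):
            (¬p4 → p1): β-rule — branch into ¬¬p4  //  p1.
              branch 2.2.2.1 (add ¬¬p4):
                ○ open, literals {p1=0, p2=0, p4=1}.
              branch 2.2.2.2 (add p1):
                × closes — contains both p1 and ¬p1.
3 branches closed, 6 open.
An open branch gives a countermodel: p2=0, p3=0, p4=1 (unmentioned atoms arbitrary); the premises hold there but the conclusion fails.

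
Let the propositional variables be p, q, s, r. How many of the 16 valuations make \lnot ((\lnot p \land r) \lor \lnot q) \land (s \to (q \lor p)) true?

Initial set: {(\lnot ((\lnot p \land r) \lor \lnot q) \land (s \to (q \lor p)))}.
(\lnot ((\lnot p \land r) \lor \lnot q) \land (s \to (q \lor p))): α-rule — add \lnot ((\lnot p \land r) \lor \lnot q), (s \to (q \lor p)).
\lnot ((\lnot p \land r) \lor \lnot q): α-rule — add \lnot (\lnot p \land r), \lnot \lnot q.
(s \to (q \lor p)): β-rule — branch into \lnot s  //  (q \lor p).
  branch 1 (add \lnot s):
    \lnot (\lnot p \land r): β-rule — branch into \lnot \lnot p  //  \lnot r.
      branch 1.1 (add \lnot \lnot p):
        ○ open, literals {p=true, q=true, s=false}.
      branch 1.2 (add \lnot r):
        ○ open, literals {q=true, r=false, s=false}.
  branch 2 (add (q \lor p)):
    \lnot (\lnot p \land r): β-rule — branch into \lnot \lnot p  //  \lnot r.
      branch 2.1 (add \lnot \lnot p):
        (q \lor p): β-rule — branch into q  //  p.
          branch 2.1.1 (add q):
            ○ open, literals {p=true, q=true}.
          branch 2.1.2 (add p):
            ○ open, literals {p=true, q=true}.
      branch 2.2 (add \lnot r):
        (q \lor p): β-rule — branch into q  //  p.
          branch 2.2.1 (add q):
            ○ open, literals {q=true, r=false}.
          branch 2.2.2 (add p):
            ○ open, literals {p=true, q=true, r=false}.
0 branches closed, 6 open.
Each open branch fixes some atoms; the unmentioned ones are free. Counting distinct full assignments: branch {p=true, q=true, s=false} (r) contributes 2 new; branch {q=true, r=false, s=false} (p) contributes 1 new; branch {p=true, q=true} (s, r) contributes 2 new; branch {p=true, q=true} (s, r) contributes 0 new; branch {q=true, r=false} (p, s) contributes 1 new; branch {p=true, q=true, r=false} (s) contributes 0 new. Total: 6.

6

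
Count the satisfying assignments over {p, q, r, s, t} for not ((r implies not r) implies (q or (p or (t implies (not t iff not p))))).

2

Initial set: {not ((r implies not r) implies (q or (p or (t implies (not t iff not p)))))}.
not ((r implies not r) implies (q or (p or (t implies (not t iff not p))))): α-rule — add (r implies not r), not (q or (p or (t implies (not t iff not p)))).
not (q or (p or (t implies (not t iff not p)))): α-rule — add not q, not (p or (t implies (not t iff not p))).
not (p or (t implies (not t iff not p))): α-rule — add not p, not (t implies (not t iff not p)).
not (t implies (not t iff not p)): α-rule — add t, not (not t iff not p).
(r implies not r): β-rule — branch into not r  //  not r.
  branch 1 (add not r):
    not (not t iff not p): β-rule — branch into not t, not not p  //  not not t, not p.
      branch 1.1 (add not t, not not p):
        × closes — contains both t and not t.
      branch 1.2 (add not not t, not p):
        ○ open, literals {p=0, q=0, r=0, t=1}.
  branch 2 (add not r):
    not (not t iff not p): β-rule — branch into not t, not not p  //  not not t, not p.
      branch 2.1 (add not t, not not p):
        × closes — contains both t and not t.
      branch 2.2 (add not not t, not p):
        ○ open, literals {p=0, q=0, r=0, t=1}.
2 branches closed, 2 open.
Each open branch fixes some atoms; the unmentioned ones are free. Counting distinct full assignments: branch {p=0, q=0, r=0, t=1} (s) contributes 2 new; branch {p=0, q=0, r=0, t=1} (s) contributes 0 new. Total: 2.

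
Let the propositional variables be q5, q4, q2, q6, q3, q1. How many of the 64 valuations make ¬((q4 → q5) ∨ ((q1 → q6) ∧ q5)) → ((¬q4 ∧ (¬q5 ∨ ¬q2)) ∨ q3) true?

56

Initial set: {(¬((q4 → q5) ∨ ((q1 → q6) ∧ q5)) → ((¬q4 ∧ (¬q5 ∨ ¬q2)) ∨ q3))}.
(¬((q4 → q5) ∨ ((q1 → q6) ∧ q5)) → ((¬q4 ∧ (¬q5 ∨ ¬q2)) ∨ q3)): β-rule — branch into ¬¬((q4 → q5) ∨ ((q1 → q6) ∧ q5))  //  ((¬q4 ∧ (¬q5 ∨ ¬q2)) ∨ q3).
  branch 1 (add ¬¬((q4 → q5) ∨ ((q1 → q6) ∧ q5))):
    ¬¬((q4 → q5) ∨ ((q1 → q6) ∧ q5)): β-rule — branch into (q4 → q5)  //  ((q1 → q6) ∧ q5).
      branch 1.1 (add (q4 → q5)):
        (q4 → q5): β-rule — branch into ¬q4  //  q5.
          branch 1.1.1 (add ¬q4):
            ○ open, literals {q4=F}.
          branch 1.1.2 (add q5):
            ○ open, literals {q5=T}.
      branch 1.2 (add ((q1 → q6) ∧ q5)):
        ((q1 → q6) ∧ q5): α-rule — add (q1 → q6), q5.
        (q1 → q6): β-rule — branch into ¬q1  //  q6.
          branch 1.2.1 (add ¬q1):
            ○ open, literals {q1=F, q5=T}.
          branch 1.2.2 (add q6):
            ○ open, literals {q5=T, q6=T}.
  branch 2 (add ((¬q4 ∧ (¬q5 ∨ ¬q2)) ∨ q3)):
    ((¬q4 ∧ (¬q5 ∨ ¬q2)) ∨ q3): β-rule — branch into (¬q4 ∧ (¬q5 ∨ ¬q2))  //  q3.
      branch 2.1 (add (¬q4 ∧ (¬q5 ∨ ¬q2))):
        (¬q4 ∧ (¬q5 ∨ ¬q2)): α-rule — add ¬q4, (¬q5 ∨ ¬q2).
        (¬q5 ∨ ¬q2): β-rule — branch into ¬q5  //  ¬q2.
          branch 2.1.1 (add ¬q5):
            ○ open, literals {q4=F, q5=F}.
          branch 2.1.2 (add ¬q2):
            ○ open, literals {q2=F, q4=F}.
      branch 2.2 (add q3):
        ○ open, literals {q3=T}.
0 branches closed, 7 open.
Each open branch fixes some atoms; the unmentioned ones are free. Counting distinct full assignments: branch {q4=F} (q5, q2, q6, q3, q1) contributes 32 new; branch {q5=T} (q4, q2, q6, q3, q1) contributes 16 new; branch {q1=F, q5=T} (q4, q2, q6, q3) contributes 0 new; branch {q5=T, q6=T} (q4, q2, q3, q1) contributes 0 new; branch {q4=F, q5=F} (q2, q6, q3, q1) contributes 0 new; branch {q2=F, q4=F} (q5, q6, q3, q1) contributes 0 new; branch {q3=T} (q5, q4, q2, q6, q1) contributes 8 new. Total: 56.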